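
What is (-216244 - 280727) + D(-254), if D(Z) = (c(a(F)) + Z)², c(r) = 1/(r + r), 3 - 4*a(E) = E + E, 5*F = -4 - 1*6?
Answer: -21197403/49 ≈ -4.3260e+5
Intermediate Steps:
F = -2 (F = (-4 - 1*6)/5 = (-4 - 6)/5 = (⅕)*(-10) = -2)
a(E) = ¾ - E/2 (a(E) = ¾ - (E + E)/4 = ¾ - E/2)
c(r) = 1/(2*r)
D(Z) = (2/7 + Z)² (D(Z) = (1/(2*(¾ - ½*(-2))) + Z)² = (1/(2*(¾ + 1)) + Z)² = (1/(2*(7/4)) + Z)² = ((½)*(4/7) + Z)² = (2/7 + Z)²)
(-216244 - 280727) + D(-254) = (-216244 - 280727) + (2 + 7*(-254))²/49 = -496971 + (2 - 1778)²/49 = -496971 + (1/49)*(-1776)² = -496971 + (1/49)*3154176 = -496971 + 3154176/49 = -21197403/49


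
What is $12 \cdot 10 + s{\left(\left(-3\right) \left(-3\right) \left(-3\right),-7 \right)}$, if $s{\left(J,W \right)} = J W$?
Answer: $309$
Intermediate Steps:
$12 \cdot 10 + s{\left(\left(-3\right) \left(-3\right) \left(-3\right),-7 \right)} = 12 \cdot 10 + \left(-3\right) \left(-3\right) \left(-3\right) \left(-7\right) = 120 + 9 \left(-3\right) \left(-7\right) = 120 - -189 = 120 + 189 = 309$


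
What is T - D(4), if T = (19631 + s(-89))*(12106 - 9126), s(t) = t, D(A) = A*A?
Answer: 58235144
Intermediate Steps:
D(A) = A²
T = 58235160 (T = (19631 - 89)*(12106 - 9126) = 19542*2980 = 58235160)
T - D(4) = 58235160 - 1*4² = 58235160 - 1*16 = 58235160 - 16 = 58235144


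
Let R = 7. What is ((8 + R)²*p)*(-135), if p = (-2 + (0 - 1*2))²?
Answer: -486000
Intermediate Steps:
p = 16 (p = (-2 + (0 - 2))² = (-2 - 2)² = (-4)² = 16)
((8 + R)²*p)*(-135) = ((8 + 7)²*16)*(-135) = (15²*16)*(-135) = (225*16)*(-135) = 3600*(-135) = -486000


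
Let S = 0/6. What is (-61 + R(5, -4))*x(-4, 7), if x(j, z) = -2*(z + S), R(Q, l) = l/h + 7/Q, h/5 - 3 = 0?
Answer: 12572/15 ≈ 838.13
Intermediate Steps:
S = 0 (S = 0*(⅙) = 0)
h = 15 (h = 15 + 5*0 = 15 + 0 = 15)
R(Q, l) = 7/Q + l/15 (R(Q, l) = l/15 + 7/Q = 7/Q + l/15)
x(j, z) = -2*z (x(j, z) = -2*(z + 0) = -2*z)
(-61 + R(5, -4))*x(-4, 7) = (-61 + (7/5 + (1/15)*(-4)))*(-2*7) = (-61 + (7*(⅕) - 4/15))*(-14) = (-61 + (7/5 - 4/15))*(-14) = (-61 + 17/15)*(-14) = -898/15*(-14) = 12572/15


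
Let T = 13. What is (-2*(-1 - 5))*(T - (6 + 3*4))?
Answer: -60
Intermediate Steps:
(-2*(-1 - 5))*(T - (6 + 3*4)) = (-2*(-1 - 5))*(13 - (6 + 3*4)) = (-2*(-6))*(13 - (6 + 12)) = 12*(13 - 1*18) = 12*(13 - 18) = 12*(-5) = -60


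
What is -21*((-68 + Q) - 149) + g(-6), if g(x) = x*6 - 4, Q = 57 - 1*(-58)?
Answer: 2102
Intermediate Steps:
Q = 115 (Q = 57 + 58 = 115)
g(x) = -4 + 6*x (g(x) = 6*x - 4 = -4 + 6*x)
-21*((-68 + Q) - 149) + g(-6) = -21*((-68 + 115) - 149) + (-4 + 6*(-6)) = -21*(47 - 149) + (-4 - 36) = -21*(-102) - 40 = 2142 - 40 = 2102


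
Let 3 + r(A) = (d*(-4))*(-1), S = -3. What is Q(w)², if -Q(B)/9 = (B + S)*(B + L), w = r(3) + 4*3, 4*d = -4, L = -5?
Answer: 0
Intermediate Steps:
d = -1 (d = (¼)*(-4) = -1)
r(A) = -7 (r(A) = -3 - 1*(-4)*(-1) = -3 + 4*(-1) = -3 - 4 = -7)
w = 5 (w = -7 + 4*3 = -7 + 12 = 5)
Q(B) = -9*(-5 + B)*(-3 + B) (Q(B) = -9*(B - 3)*(B - 5) = -9*(-3 + B)*(-5 + B) = -9*(-5 + B)*(-3 + B))
Q(w)² = (-135 - 9*5² + 72*5)² = (-135 - 9*25 + 360)² = (-135 - 225 + 360)² = 0² = 0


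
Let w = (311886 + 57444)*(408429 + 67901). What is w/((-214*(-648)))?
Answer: 14660246575/11556 ≈ 1.2686e+6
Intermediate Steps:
w = 175922958900 (w = 369330*476330 = 175922958900)
w/((-214*(-648))) = 175922958900/((-214*(-648))) = 175922958900/138672 = 175922958900*(1/138672) = 14660246575/11556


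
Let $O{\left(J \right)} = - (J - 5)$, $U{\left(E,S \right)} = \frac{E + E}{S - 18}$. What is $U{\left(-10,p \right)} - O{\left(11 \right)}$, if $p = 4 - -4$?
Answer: $8$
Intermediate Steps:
$p = 8$ ($p = 4 + 4 = 8$)
$U{\left(E,S \right)} = \frac{2 E}{-18 + S}$
$O{\left(J \right)} = 5 - J$ ($O{\left(J \right)} = - (-5 + J) = 5 - J$)
$U{\left(-10,p \right)} - O{\left(11 \right)} = 2 \left(-10\right) \frac{1}{-18 + 8} - \left(5 - 11\right) = 2 \left(-10\right) \frac{1}{-10} - \left(5 - 11\right) = 2 \left(-10\right) \left(- \frac{1}{10}\right) - -6 = 2 + 6 = 8$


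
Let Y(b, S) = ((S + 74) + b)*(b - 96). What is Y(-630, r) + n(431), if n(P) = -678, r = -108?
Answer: 481386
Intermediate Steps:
Y(b, S) = (-96 + b)*(74 + S + b) (Y(b, S) = ((74 + S) + b)*(-96 + b) = (74 + S + b)*(-96 + b) = (-96 + b)*(74 + S + b))
Y(-630, r) + n(431) = (-7104 + (-630)² - 96*(-108) - 22*(-630) - 108*(-630)) - 678 = (-7104 + 396900 + 10368 + 13860 + 68040) - 678 = 482064 - 678 = 481386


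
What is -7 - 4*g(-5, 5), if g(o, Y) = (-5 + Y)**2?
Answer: -7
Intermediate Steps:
-7 - 4*g(-5, 5) = -7 - 4*(-5 + 5)**2 = -7 - 4*0**2 = -7 - 4*0 = -7 + 0 = -7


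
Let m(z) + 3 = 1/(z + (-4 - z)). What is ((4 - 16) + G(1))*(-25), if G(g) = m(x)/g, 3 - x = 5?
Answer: 1525/4 ≈ 381.25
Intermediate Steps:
x = -2 (x = 3 - 1*5 = 3 - 5 = -2)
m(z) = -13/4 (m(z) = -3 + 1/(z + (-4 - z)) = -3 + 1/(-4) = -3 - ¼ = -13/4)
G(g) = -13/(4*g)
((4 - 16) + G(1))*(-25) = ((4 - 16) - 13/4/1)*(-25) = (-12 - 13/4*1)*(-25) = (-12 - 13/4)*(-25) = -61/4*(-25) = 1525/4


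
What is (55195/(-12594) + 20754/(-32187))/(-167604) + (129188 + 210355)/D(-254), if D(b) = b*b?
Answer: 1922403634482832981/365270631420243816 ≈ 5.2630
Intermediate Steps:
D(b) = b**2
(55195/(-12594) + 20754/(-32187))/(-167604) + (129188 + 210355)/D(-254) = (55195/(-12594) + 20754/(-32187))/(-167604) + (129188 + 210355)/((-254)**2) = (55195*(-1/12594) + 20754*(-1/32187))*(-1/167604) + 339543/64516 = (-55195/12594 - 6918/10729)*(-1/167604) + 339543*(1/64516) = -679312447/135121026*(-1/167604) + 339543/64516 = 679312447/22646824441704 + 339543/64516 = 1922403634482832981/365270631420243816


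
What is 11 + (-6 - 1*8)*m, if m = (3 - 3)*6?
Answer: 11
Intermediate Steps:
m = 0 (m = 0*6 = 0)
11 + (-6 - 1*8)*m = 11 + (-6 - 1*8)*0 = 11 + (-6 - 8)*0 = 11 - 14*0 = 11 + 0 = 11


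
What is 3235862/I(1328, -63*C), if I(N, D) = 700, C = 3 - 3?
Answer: 231133/50 ≈ 4622.7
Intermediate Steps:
C = 0
3235862/I(1328, -63*C) = 3235862/700 = 3235862*(1/700) = 231133/50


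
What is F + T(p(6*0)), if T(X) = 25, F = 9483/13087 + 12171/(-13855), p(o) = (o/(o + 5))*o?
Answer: 4505114713/181320385 ≈ 24.846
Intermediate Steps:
p(o) = o**2/(5 + o) (p(o) = (o/(5 + o))*o = o**2/(5 + o))
F = -27894912/181320385 (F = 9483*(1/13087) + 12171*(-1/13855) = 9483/13087 - 12171/13855 = -27894912/181320385 ≈ -0.15384)
F + T(p(6*0)) = -27894912/181320385 + 25 = 4505114713/181320385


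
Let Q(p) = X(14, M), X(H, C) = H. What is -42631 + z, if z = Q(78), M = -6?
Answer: -42617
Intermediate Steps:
Q(p) = 14
z = 14
-42631 + z = -42631 + 14 = -42617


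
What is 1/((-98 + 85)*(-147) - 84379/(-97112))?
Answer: 97112/185665411 ≈ 0.00052305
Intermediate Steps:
1/((-98 + 85)*(-147) - 84379/(-97112)) = 1/(-13*(-147) - 84379*(-1/97112)) = 1/(1911 + 84379/97112) = 1/(185665411/97112) = 97112/185665411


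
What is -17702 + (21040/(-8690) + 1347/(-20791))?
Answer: -319873657865/18067379 ≈ -17705.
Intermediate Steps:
-17702 + (21040/(-8690) + 1347/(-20791)) = -17702 + (21040*(-1/8690) + 1347*(-1/20791)) = -17702 + (-2104/869 - 1347/20791) = -17702 - 44914807/18067379 = -319873657865/18067379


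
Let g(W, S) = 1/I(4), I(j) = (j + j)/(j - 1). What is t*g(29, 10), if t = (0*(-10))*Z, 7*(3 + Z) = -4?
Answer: 0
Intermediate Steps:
Z = -25/7 (Z = -3 + (⅐)*(-4) = -3 - 4/7 = -25/7 ≈ -3.5714)
t = 0 (t = (0*(-10))*(-25/7) = 0*(-25/7) = 0)
I(j) = 2*j/(-1 + j) (I(j) = (2*j)/(-1 + j) = 2*j/(-1 + j))
g(W, S) = 3/8 (g(W, S) = 1/(2*4/(-1 + 4)) = 1/(2*4/3) = 1/(2*4*(⅓)) = 1/(8/3) = 3/8)
t*g(29, 10) = 0*(3/8) = 0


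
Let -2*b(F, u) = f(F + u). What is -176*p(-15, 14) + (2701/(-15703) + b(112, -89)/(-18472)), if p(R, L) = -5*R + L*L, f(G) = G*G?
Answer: -27670049798729/580131632 ≈ -47696.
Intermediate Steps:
f(G) = G²
b(F, u) = -(F + u)²/2
p(R, L) = L² - 5*R (p(R, L) = -5*R + L² = L² - 5*R)
-176*p(-15, 14) + (2701/(-15703) + b(112, -89)/(-18472)) = -176*(14² - 5*(-15)) + (2701/(-15703) - (112 - 89)²/2/(-18472)) = -176*(196 + 75) + (2701*(-1/15703) - ½*23²*(-1/18472)) = -176*271 + (-2701/15703 - ½*529*(-1/18472)) = -47696 + (-2701/15703 - 529/2*(-1/18472)) = -47696 + (-2701/15703 + 529/36944) = -47696 - 91478857/580131632 = -27670049798729/580131632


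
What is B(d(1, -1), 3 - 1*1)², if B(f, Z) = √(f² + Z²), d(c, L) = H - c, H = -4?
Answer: 29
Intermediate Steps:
d(c, L) = -4 - c
B(f, Z) = √(Z² + f²)
B(d(1, -1), 3 - 1*1)² = (√((3 - 1*1)² + (-4 - 1*1)²))² = (√((3 - 1)² + (-4 - 1)²))² = (√(2² + (-5)²))² = (√(4 + 25))² = (√29)² = 29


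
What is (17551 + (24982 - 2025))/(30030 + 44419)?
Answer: 40508/74449 ≈ 0.54410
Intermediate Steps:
(17551 + (24982 - 2025))/(30030 + 44419) = (17551 + 22957)/74449 = 40508*(1/74449) = 40508/74449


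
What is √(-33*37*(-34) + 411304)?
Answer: √452818 ≈ 672.92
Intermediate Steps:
√(-33*37*(-34) + 411304) = √(-1221*(-34) + 411304) = √(41514 + 411304) = √452818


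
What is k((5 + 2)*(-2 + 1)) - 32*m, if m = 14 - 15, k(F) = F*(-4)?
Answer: 60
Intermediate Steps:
k(F) = -4*F
m = -1
k((5 + 2)*(-2 + 1)) - 32*m = -4*(5 + 2)*(-2 + 1) - 32*(-1) = -28*(-1) + 32 = -4*(-7) + 32 = 28 + 32 = 60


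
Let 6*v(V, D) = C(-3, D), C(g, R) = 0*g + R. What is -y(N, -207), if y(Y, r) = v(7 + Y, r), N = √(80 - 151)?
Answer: 69/2 ≈ 34.500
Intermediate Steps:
C(g, R) = R (C(g, R) = 0 + R = R)
v(V, D) = D/6
N = I*√71 (N = √(-71) = I*√71 ≈ 8.4261*I)
y(Y, r) = r/6
-y(N, -207) = -(-207)/6 = -1*(-69/2) = 69/2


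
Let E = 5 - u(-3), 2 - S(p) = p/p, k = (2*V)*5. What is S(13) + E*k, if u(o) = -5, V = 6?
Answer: 601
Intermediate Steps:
k = 60 (k = (2*6)*5 = 12*5 = 60)
S(p) = 1 (S(p) = 2 - p/p = 2 - 1*1 = 2 - 1 = 1)
E = 10 (E = 5 - 1*(-5) = 5 + 5 = 10)
S(13) + E*k = 1 + 10*60 = 1 + 600 = 601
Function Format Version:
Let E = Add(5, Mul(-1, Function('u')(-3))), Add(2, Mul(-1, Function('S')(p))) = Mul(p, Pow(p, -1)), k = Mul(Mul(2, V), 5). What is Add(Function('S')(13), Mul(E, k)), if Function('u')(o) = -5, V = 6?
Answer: 601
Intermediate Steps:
k = 60 (k = Mul(Mul(2, 6), 5) = Mul(12, 5) = 60)
Function('S')(p) = 1 (Function('S')(p) = Add(2, Mul(-1, Mul(p, Pow(p, -1)))) = Add(2, Mul(-1, 1)) = Add(2, -1) = 1)
E = 10 (E = Add(5, Mul(-1, -5)) = Add(5, 5) = 10)
Add(Function('S')(13), Mul(E, k)) = Add(1, Mul(10, 60)) = Add(1, 600) = 601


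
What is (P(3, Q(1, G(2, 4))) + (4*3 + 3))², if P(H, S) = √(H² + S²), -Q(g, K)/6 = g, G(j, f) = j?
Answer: 270 + 90*√5 ≈ 471.25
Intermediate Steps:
Q(g, K) = -6*g
(P(3, Q(1, G(2, 4))) + (4*3 + 3))² = (√(3² + (-6*1)²) + (4*3 + 3))² = (√(9 + (-6)²) + (12 + 3))² = (√(9 + 36) + 15)² = (√45 + 15)² = (3*√5 + 15)² = (15 + 3*√5)²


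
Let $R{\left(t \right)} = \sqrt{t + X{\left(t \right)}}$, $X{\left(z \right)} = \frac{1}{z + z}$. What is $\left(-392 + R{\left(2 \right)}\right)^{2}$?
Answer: $\frac{609961}{4} \approx 1.5249 \cdot 10^{5}$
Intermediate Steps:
$X{\left(z \right)} = \frac{1}{2 z}$
$R{\left(t \right)} = \sqrt{t + \frac{1}{2 t}}$
$\left(-392 + R{\left(2 \right)}\right)^{2} = \left(-392 + \frac{\sqrt{\frac{2}{2} + 4 \cdot 2}}{2}\right)^{2} = \left(-392 + \frac{\sqrt{2 \cdot \frac{1}{2} + 8}}{2}\right)^{2} = \left(-392 + \frac{\sqrt{1 + 8}}{2}\right)^{2} = \left(-392 + \frac{\sqrt{9}}{2}\right)^{2} = \left(-392 + \frac{1}{2} \cdot 3\right)^{2} = \left(-392 + \frac{3}{2}\right)^{2} = \left(- \frac{781}{2}\right)^{2} = \frac{609961}{4}$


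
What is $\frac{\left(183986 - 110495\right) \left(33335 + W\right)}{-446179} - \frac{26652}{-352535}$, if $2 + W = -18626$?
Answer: $- \frac{381019265854587}{157293713765} \approx -2422.3$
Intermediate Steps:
$W = -18628$ ($W = -2 - 18626 = -18628$)
$\frac{\left(183986 - 110495\right) \left(33335 + W\right)}{-446179} - \frac{26652}{-352535} = \frac{\left(183986 - 110495\right) \left(33335 - 18628\right)}{-446179} - \frac{26652}{-352535} = 73491 \cdot 14707 \left(- \frac{1}{446179}\right) - - \frac{26652}{352535} = 1080832137 \left(- \frac{1}{446179}\right) + \frac{26652}{352535} = - \frac{1080832137}{446179} + \frac{26652}{352535} = - \frac{381019265854587}{157293713765}$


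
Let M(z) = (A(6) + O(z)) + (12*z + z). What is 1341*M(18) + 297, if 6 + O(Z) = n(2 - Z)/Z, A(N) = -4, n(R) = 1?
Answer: 601511/2 ≈ 3.0076e+5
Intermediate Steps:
O(Z) = -6 + 1/Z
M(z) = -10 + 1/z + 13*z (M(z) = (-4 + (-6 + 1/z)) + (12*z + z) = (-10 + 1/z) + 13*z = -10 + 1/z + 13*z)
1341*M(18) + 297 = 1341*(-10 + 1/18 + 13*18) + 297 = 1341*(-10 + 1/18 + 234) + 297 = 1341*(4033/18) + 297 = 600917/2 + 297 = 601511/2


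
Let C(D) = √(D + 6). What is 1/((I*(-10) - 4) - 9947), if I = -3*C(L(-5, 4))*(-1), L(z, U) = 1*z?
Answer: -1/9981 ≈ -0.00010019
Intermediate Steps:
L(z, U) = z
C(D) = √(6 + D)
I = 3 (I = -3*√(6 - 5)*(-1) = -3*√1*(-1) = -3*1*(-1) = -3*(-1) = 3)
1/((I*(-10) - 4) - 9947) = 1/((3*(-10) - 4) - 9947) = 1/((-30 - 4) - 9947) = 1/(-34 - 9947) = 1/(-9981) = -1/9981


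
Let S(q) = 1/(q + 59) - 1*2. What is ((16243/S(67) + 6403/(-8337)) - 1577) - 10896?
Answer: -43165099070/2092587 ≈ -20628.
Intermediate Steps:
S(q) = -2 + 1/(59 + q) (S(q) = 1/(59 + q) - 2 = -2 + 1/(59 + q))
((16243/S(67) + 6403/(-8337)) - 1577) - 10896 = ((16243/(((-117 - 2*67)/(59 + 67))) + 6403/(-8337)) - 1577) - 10896 = ((16243/(((-117 - 134)/126)) + 6403*(-1/8337)) - 1577) - 10896 = ((16243/(((1/126)*(-251))) - 6403/8337) - 1577) - 10896 = ((16243/(-251/126) - 6403/8337) - 1577) - 10896 = ((16243*(-126/251) - 6403/8337) - 1577) - 10896 = ((-2046618/251 - 6403/8337) - 1577) - 10896 = (-17064261419/2092587 - 1577) - 10896 = -20364271118/2092587 - 10896 = -43165099070/2092587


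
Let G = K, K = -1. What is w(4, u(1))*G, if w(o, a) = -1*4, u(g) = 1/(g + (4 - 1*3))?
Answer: 4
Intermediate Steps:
G = -1
u(g) = 1/(1 + g) (u(g) = 1/(g + (4 - 3)) = 1/(g + 1) = 1/(1 + g))
w(o, a) = -4
w(4, u(1))*G = -4*(-1) = 4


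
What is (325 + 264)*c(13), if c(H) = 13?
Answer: 7657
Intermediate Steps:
(325 + 264)*c(13) = (325 + 264)*13 = 589*13 = 7657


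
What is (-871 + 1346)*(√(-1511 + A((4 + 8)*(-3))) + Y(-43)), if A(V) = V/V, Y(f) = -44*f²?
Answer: -38644100 + 475*I*√1510 ≈ -3.8644e+7 + 18458.0*I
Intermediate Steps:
A(V) = 1
(-871 + 1346)*(√(-1511 + A((4 + 8)*(-3))) + Y(-43)) = (-871 + 1346)*(√(-1511 + 1) - 44*(-43)²) = 475*(√(-1510) - 44*1849) = 475*(I*√1510 - 81356) = 475*(-81356 + I*√1510) = -38644100 + 475*I*√1510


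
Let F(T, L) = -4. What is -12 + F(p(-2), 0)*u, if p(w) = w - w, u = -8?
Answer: 20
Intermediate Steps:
p(w) = 0
-12 + F(p(-2), 0)*u = -12 - 4*(-8) = -12 + 32 = 20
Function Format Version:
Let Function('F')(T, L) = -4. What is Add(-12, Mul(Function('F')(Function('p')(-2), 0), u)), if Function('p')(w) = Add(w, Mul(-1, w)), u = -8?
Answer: 20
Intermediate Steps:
Function('p')(w) = 0
Add(-12, Mul(Function('F')(Function('p')(-2), 0), u)) = Add(-12, Mul(-4, -8)) = Add(-12, 32) = 20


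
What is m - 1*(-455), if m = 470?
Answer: 925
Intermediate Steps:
m - 1*(-455) = 470 - 1*(-455) = 470 + 455 = 925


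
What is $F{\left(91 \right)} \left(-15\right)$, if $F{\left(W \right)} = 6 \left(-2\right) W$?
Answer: $16380$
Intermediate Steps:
$F{\left(W \right)} = - 12 W$
$F{\left(91 \right)} \left(-15\right) = \left(-12\right) 91 \left(-15\right) = \left(-1092\right) \left(-15\right) = 16380$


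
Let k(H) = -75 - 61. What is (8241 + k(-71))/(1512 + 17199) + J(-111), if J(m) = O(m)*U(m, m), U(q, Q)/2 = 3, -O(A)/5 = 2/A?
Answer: 674105/692307 ≈ 0.97371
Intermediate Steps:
O(A) = -10/A
U(q, Q) = 6 (U(q, Q) = 2*3 = 6)
k(H) = -136
J(m) = -60/m (J(m) = -10/m*6 = -60/m)
(8241 + k(-71))/(1512 + 17199) + J(-111) = (8241 - 136)/(1512 + 17199) - 60/(-111) = 8105/18711 - 60*(-1/111) = 8105*(1/18711) + 20/37 = 8105/18711 + 20/37 = 674105/692307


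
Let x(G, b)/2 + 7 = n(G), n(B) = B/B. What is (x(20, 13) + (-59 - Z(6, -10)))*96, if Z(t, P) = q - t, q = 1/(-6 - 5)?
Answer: -68544/11 ≈ -6231.3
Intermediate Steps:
n(B) = 1
q = -1/11 (q = 1/(-11) = -1/11 ≈ -0.090909)
x(G, b) = -12 (x(G, b) = -14 + 2*1 = -14 + 2 = -12)
Z(t, P) = -1/11 - t
(x(20, 13) + (-59 - Z(6, -10)))*96 = (-12 + (-59 - (-1/11 - 1*6)))*96 = (-12 + (-59 - (-1/11 - 6)))*96 = (-12 + (-59 - 1*(-67/11)))*96 = (-12 + (-59 + 67/11))*96 = (-12 - 582/11)*96 = -714/11*96 = -68544/11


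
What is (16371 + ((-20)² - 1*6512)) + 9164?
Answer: 19423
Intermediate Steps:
(16371 + ((-20)² - 1*6512)) + 9164 = (16371 + (400 - 6512)) + 9164 = (16371 - 6112) + 9164 = 10259 + 9164 = 19423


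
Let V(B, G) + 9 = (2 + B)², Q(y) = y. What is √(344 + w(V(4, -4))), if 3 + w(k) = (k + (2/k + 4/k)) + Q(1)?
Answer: √3323/3 ≈ 19.215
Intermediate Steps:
V(B, G) = -9 + (2 + B)²
w(k) = -2 + k + 6/k (w(k) = -3 + ((k + (2/k + 4/k)) + 1) = -3 + ((k + 6/k) + 1) = -3 + (1 + k + 6/k) = -2 + k + 6/k)
√(344 + w(V(4, -4))) = √(344 + (-2 + (-9 + (2 + 4)²) + 6/(-9 + (2 + 4)²))) = √(344 + (-2 + (-9 + 6²) + 6/(-9 + 6²))) = √(344 + (-2 + (-9 + 36) + 6/(-9 + 36))) = √(344 + (-2 + 27 + 6/27)) = √(344 + (-2 + 27 + 6*(1/27))) = √(344 + (-2 + 27 + 2/9)) = √(344 + 227/9) = √(3323/9) = √3323/3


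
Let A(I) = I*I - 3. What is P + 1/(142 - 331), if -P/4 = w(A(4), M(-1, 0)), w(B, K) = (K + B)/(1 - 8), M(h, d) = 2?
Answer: 1619/189 ≈ 8.5661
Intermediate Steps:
A(I) = -3 + I² (A(I) = I² - 3 = -3 + I²)
w(B, K) = -B/7 - K/7 (w(B, K) = (B + K)/(-7) = (B + K)*(-⅐) = -B/7 - K/7)
P = 60/7 (P = -4*(-(-3 + 4²)/7 - ⅐*2) = -4*(-(-3 + 16)/7 - 2/7) = -4*(-⅐*13 - 2/7) = -4*(-13/7 - 2/7) = -4*(-15/7) = 60/7 ≈ 8.5714)
P + 1/(142 - 331) = 60/7 + 1/(142 - 331) = 60/7 + 1/(-189) = 60/7 - 1/189 = 1619/189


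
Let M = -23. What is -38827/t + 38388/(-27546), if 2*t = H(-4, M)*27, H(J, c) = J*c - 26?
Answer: -183955375/4090581 ≈ -44.970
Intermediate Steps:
H(J, c) = -26 + J*c
t = 891 (t = ((-26 - 4*(-23))*27)/2 = ((-26 + 92)*27)/2 = (66*27)/2 = (½)*1782 = 891)
-38827/t + 38388/(-27546) = -38827/891 + 38388/(-27546) = -38827*1/891 + 38388*(-1/27546) = -38827/891 - 6398/4591 = -183955375/4090581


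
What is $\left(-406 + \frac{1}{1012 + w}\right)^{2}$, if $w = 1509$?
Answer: $\frac{1047603425625}{6355441} \approx 1.6484 \cdot 10^{5}$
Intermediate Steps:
$\left(-406 + \frac{1}{1012 + w}\right)^{2} = \left(-406 + \frac{1}{1012 + 1509}\right)^{2} = \left(-406 + \frac{1}{2521}\right)^{2} = \left(- \frac{1023525}{2521}\right)^{2} = \frac{1047603425625}{6355441}$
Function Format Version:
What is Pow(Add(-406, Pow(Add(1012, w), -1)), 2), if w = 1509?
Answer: Rational(1047603425625, 6355441) ≈ 1.6484e+5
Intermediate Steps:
Pow(Add(-406, Pow(Add(1012, w), -1)), 2) = Pow(Add(-406, Pow(Add(1012, 1509), -1)), 2) = Pow(Add(-406, Pow(2521, -1)), 2) = Pow(Add(-406, Rational(1, 2521)), 2) = Pow(Rational(-1023525, 2521), 2) = Rational(1047603425625, 6355441)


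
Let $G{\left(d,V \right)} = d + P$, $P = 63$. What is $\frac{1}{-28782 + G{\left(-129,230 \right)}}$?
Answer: $- \frac{1}{28848} \approx -3.4664 \cdot 10^{-5}$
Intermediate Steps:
$G{\left(d,V \right)} = 63 + d$ ($G{\left(d,V \right)} = d + 63 = 63 + d$)
$\frac{1}{-28782 + G{\left(-129,230 \right)}} = \frac{1}{-28782 + \left(63 - 129\right)} = \frac{1}{-28782 - 66} = \frac{1}{-28848} = - \frac{1}{28848}$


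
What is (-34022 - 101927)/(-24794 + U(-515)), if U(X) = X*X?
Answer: -7997/14143 ≈ -0.56544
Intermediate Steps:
U(X) = X**2
(-34022 - 101927)/(-24794 + U(-515)) = (-34022 - 101927)/(-24794 + (-515)**2) = -135949/(-24794 + 265225) = -135949/240431 = -135949*1/240431 = -7997/14143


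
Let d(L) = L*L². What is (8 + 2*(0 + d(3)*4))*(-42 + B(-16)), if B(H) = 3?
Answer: -8736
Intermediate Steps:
d(L) = L³
(8 + 2*(0 + d(3)*4))*(-42 + B(-16)) = (8 + 2*(0 + 3³*4))*(-42 + 3) = (8 + 2*(0 + 27*4))*(-39) = (8 + 2*(0 + 108))*(-39) = (8 + 2*108)*(-39) = (8 + 216)*(-39) = 224*(-39) = -8736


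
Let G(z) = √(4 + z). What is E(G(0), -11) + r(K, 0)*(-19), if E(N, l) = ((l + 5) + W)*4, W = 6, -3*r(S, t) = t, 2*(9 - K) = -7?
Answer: 0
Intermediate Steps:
K = 25/2 (K = 9 - ½*(-7) = 9 + 7/2 = 25/2 ≈ 12.500)
r(S, t) = -t/3
E(N, l) = 44 + 4*l (E(N, l) = ((l + 5) + 6)*4 = ((5 + l) + 6)*4 = (11 + l)*4 = 44 + 4*l)
E(G(0), -11) + r(K, 0)*(-19) = (44 + 4*(-11)) - ⅓*0*(-19) = (44 - 44) + 0*(-19) = 0 + 0 = 0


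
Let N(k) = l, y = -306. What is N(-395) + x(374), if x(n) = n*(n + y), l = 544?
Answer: 25976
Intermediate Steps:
N(k) = 544
x(n) = n*(-306 + n) (x(n) = n*(n - 306) = n*(-306 + n))
N(-395) + x(374) = 544 + 374*(-306 + 374) = 544 + 374*68 = 544 + 25432 = 25976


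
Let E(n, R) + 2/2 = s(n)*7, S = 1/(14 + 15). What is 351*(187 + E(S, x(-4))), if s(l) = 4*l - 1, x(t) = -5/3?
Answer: 1831869/29 ≈ 63168.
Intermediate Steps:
x(t) = -5/3 (x(t) = -5*⅓ = -5/3)
s(l) = -1 + 4*l
S = 1/29 ≈ 0.034483
E(n, R) = -8 + 28*n (E(n, R) = -1 + (-1 + 4*n)*7 = -1 + (-7 + 28*n) = -8 + 28*n)
351*(187 + E(S, x(-4))) = 351*(187 + (-8 + 28*(1/29))) = 351*(187 + (-8 + 28/29)) = 351*(187 - 204/29) = 351*(5219/29) = 1831869/29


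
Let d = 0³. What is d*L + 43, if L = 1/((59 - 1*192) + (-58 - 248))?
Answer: 43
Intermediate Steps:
d = 0
L = -1/439 (L = 1/((59 - 192) - 306) = 1/(-133 - 306) = 1/(-439) = -1/439 ≈ -0.0022779)
d*L + 43 = 0*(-1/439) + 43 = 0 + 43 = 43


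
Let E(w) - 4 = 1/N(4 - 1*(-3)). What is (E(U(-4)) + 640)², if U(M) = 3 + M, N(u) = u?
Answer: 20331081/49 ≈ 4.1492e+5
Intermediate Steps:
E(w) = 29/7 (E(w) = 4 + 1/(4 - 1*(-3)) = 4 + 1/(4 + 3) = 4 + 1/7 = 4 + ⅐ = 29/7)
(E(U(-4)) + 640)² = (29/7 + 640)² = (4509/7)² = 20331081/49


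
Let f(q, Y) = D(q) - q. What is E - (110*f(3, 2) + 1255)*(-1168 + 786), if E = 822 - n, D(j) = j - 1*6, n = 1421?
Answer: 226691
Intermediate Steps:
D(j) = -6 + j (D(j) = j - 6 = -6 + j)
f(q, Y) = -6 (f(q, Y) = (-6 + q) - q = -6)
E = -599 (E = 822 - 1*1421 = 822 - 1421 = -599)
E - (110*f(3, 2) + 1255)*(-1168 + 786) = -599 - (110*(-6) + 1255)*(-1168 + 786) = -599 - (-660 + 1255)*(-382) = -599 - 595*(-382) = -599 - 1*(-227290) = -599 + 227290 = 226691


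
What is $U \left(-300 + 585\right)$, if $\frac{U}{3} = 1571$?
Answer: $1343205$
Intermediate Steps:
$U = 4713$ ($U = 3 \cdot 1571 = 4713$)
$U \left(-300 + 585\right) = 4713 \left(-300 + 585\right) = 4713 \cdot 285 = 1343205$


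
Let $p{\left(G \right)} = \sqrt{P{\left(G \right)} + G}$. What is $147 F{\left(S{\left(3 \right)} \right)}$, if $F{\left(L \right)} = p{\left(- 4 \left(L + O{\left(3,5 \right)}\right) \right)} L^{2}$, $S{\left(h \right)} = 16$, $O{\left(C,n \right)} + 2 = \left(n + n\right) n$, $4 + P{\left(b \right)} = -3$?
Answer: $37632 i \sqrt{263} \approx 6.1029 \cdot 10^{5} i$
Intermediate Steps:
$P{\left(b \right)} = -7$ ($P{\left(b \right)} = -4 - 3 = -7$)
$O{\left(C,n \right)} = -2 + 2 n^{2}$ ($O{\left(C,n \right)} = -2 + \left(n + n\right) n = -2 + 2 n n = -2 + 2 n^{2}$)
$p{\left(G \right)} = \sqrt{-7 + G}$
$F{\left(L \right)} = L^{2} \sqrt{-199 - 4 L}$ ($F{\left(L \right)} = \sqrt{-7 - 4 \left(L - \left(2 - 2 \cdot 5^{2}\right)\right)} L^{2} = \sqrt{-7 - 4 \left(L + \left(-2 + 2 \cdot 25\right)\right)} L^{2} = \sqrt{-7 - 4 \left(L + \left(-2 + 50\right)\right)} L^{2} = \sqrt{-7 - 4 \left(L + 48\right)} L^{2} = \sqrt{-7 - 4 \left(48 + L\right)} L^{2} = \sqrt{-7 - \left(192 + 4 L\right)} L^{2} = \sqrt{-199 - 4 L} L^{2} = L^{2} \sqrt{-199 - 4 L}$)
$147 F{\left(S{\left(3 \right)} \right)} = 147 \cdot 16^{2} \sqrt{-199 - 64} = 147 \cdot 256 \sqrt{-199 - 64} = 147 \cdot 256 \sqrt{-263} = 147 \cdot 256 i \sqrt{263} = 37632 i \sqrt{263}$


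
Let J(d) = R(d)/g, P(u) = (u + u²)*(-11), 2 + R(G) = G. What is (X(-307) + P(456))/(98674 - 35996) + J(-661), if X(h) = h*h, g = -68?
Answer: -453415/17908 ≈ -25.319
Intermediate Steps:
R(G) = -2 + G
P(u) = -11*u - 11*u²
X(h) = h²
J(d) = 1/34 - d/68 (J(d) = (-2 + d)/(-68) = (-2 + d)*(-1/68) = 1/34 - d/68)
(X(-307) + P(456))/(98674 - 35996) + J(-661) = ((-307)² - 11*456*(1 + 456))/(98674 - 35996) + (1/34 - 1/68*(-661)) = (94249 - 11*456*457)/62678 + (1/34 + 661/68) = (94249 - 2292312)*(1/62678) + 39/4 = -2198063*1/62678 + 39/4 = -314009/8954 + 39/4 = -453415/17908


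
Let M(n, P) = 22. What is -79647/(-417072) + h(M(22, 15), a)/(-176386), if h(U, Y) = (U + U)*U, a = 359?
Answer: 2274148341/12260943632 ≈ 0.18548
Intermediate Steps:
h(U, Y) = 2*U² (h(U, Y) = (2*U)*U = 2*U²)
-79647/(-417072) + h(M(22, 15), a)/(-176386) = -79647/(-417072) + (2*22²)/(-176386) = -79647*(-1/417072) + (2*484)*(-1/176386) = 26549/139024 + 968*(-1/176386) = 26549/139024 - 484/88193 = 2274148341/12260943632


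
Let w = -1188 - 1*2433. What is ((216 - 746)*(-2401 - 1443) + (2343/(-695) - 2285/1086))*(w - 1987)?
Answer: -4311721690250908/377385 ≈ -1.1425e+10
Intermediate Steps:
w = -3621 (w = -1188 - 2433 = -3621)
((216 - 746)*(-2401 - 1443) + (2343/(-695) - 2285/1086))*(w - 1987) = ((216 - 746)*(-2401 - 1443) + (2343/(-695) - 2285/1086))*(-3621 - 1987) = (-530*(-3844) + (2343*(-1/695) - 2285*1/1086))*(-5608) = (2037320 + (-2343/695 - 2285/1086))*(-5608) = (2037320 - 4132573/754770)*(-5608) = (1537703883827/754770)*(-5608) = -4311721690250908/377385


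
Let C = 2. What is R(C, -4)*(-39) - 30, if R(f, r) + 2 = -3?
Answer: 165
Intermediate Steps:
R(f, r) = -5 (R(f, r) = -2 - 3 = -5)
R(C, -4)*(-39) - 30 = -5*(-39) - 30 = 195 - 30 = 165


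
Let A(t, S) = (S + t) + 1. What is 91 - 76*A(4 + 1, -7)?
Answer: 167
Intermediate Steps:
A(t, S) = 1 + S + t
91 - 76*A(4 + 1, -7) = 91 - 76*(1 - 7 + (4 + 1)) = 91 - 76*(1 - 7 + 5) = 91 - 76*(-1) = 91 + 76 = 167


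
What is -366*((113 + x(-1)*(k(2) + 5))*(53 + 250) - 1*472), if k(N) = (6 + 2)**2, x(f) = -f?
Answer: -20010684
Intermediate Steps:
k(N) = 64 (k(N) = 8**2 = 64)
-366*((113 + x(-1)*(k(2) + 5))*(53 + 250) - 1*472) = -366*((113 + (-1*(-1))*(64 + 5))*(53 + 250) - 1*472) = -366*((113 + 1*69)*303 - 472) = -366*((113 + 69)*303 - 472) = -366*(182*303 - 472) = -366*(55146 - 472) = -366*54674 = -20010684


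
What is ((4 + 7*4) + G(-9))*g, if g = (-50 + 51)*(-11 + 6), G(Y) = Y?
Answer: -115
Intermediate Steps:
g = -5 (g = 1*(-5) = -5)
((4 + 7*4) + G(-9))*g = ((4 + 7*4) - 9)*(-5) = ((4 + 28) - 9)*(-5) = (32 - 9)*(-5) = 23*(-5) = -115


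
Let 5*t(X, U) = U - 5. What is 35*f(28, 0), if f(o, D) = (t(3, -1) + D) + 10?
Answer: 308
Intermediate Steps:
t(X, U) = -1 + U/5 (t(X, U) = (U - 5)/5 = (-5 + U)/5 = -1 + U/5)
f(o, D) = 44/5 + D (f(o, D) = ((-1 + (⅕)*(-1)) + D) + 10 = ((-1 - ⅕) + D) + 10 = (-6/5 + D) + 10 = 44/5 + D)
35*f(28, 0) = 35*(44/5 + 0) = 35*(44/5) = 308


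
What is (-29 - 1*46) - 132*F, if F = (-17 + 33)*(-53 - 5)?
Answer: 122421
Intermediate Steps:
F = -928 (F = 16*(-58) = -928)
(-29 - 1*46) - 132*F = (-29 - 1*46) - 132*(-928) = (-29 - 46) + 122496 = -75 + 122496 = 122421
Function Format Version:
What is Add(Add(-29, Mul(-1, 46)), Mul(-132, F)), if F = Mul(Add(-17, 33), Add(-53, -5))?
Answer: 122421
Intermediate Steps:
F = -928 (F = Mul(16, -58) = -928)
Add(Add(-29, Mul(-1, 46)), Mul(-132, F)) = Add(Add(-29, Mul(-1, 46)), Mul(-132, -928)) = Add(Add(-29, -46), 122496) = Add(-75, 122496) = 122421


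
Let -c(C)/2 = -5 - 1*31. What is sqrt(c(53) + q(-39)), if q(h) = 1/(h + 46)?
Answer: sqrt(3535)/7 ≈ 8.4937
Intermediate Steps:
q(h) = 1/(46 + h)
c(C) = 72 (c(C) = -2*(-5 - 1*31) = -2*(-5 - 31) = -2*(-36) = 72)
sqrt(c(53) + q(-39)) = sqrt(72 + 1/(46 - 39)) = sqrt(72 + 1/7) = sqrt(505/7) = sqrt(3535)/7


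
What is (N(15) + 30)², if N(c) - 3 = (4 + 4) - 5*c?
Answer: 1156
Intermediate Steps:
N(c) = 11 - 5*c (N(c) = 3 + ((4 + 4) - 5*c) = 3 + (8 - 5*c) = 11 - 5*c)
(N(15) + 30)² = ((11 - 5*15) + 30)² = ((11 - 75) + 30)² = (-64 + 30)² = (-34)² = 1156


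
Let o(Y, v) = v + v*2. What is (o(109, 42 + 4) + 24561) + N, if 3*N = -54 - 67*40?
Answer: 71363/3 ≈ 23788.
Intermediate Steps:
o(Y, v) = 3*v (o(Y, v) = v + 2*v = 3*v)
N = -2734/3 (N = (-54 - 67*40)/3 = (-54 - 2680)/3 = (1/3)*(-2734) = -2734/3 ≈ -911.33)
(o(109, 42 + 4) + 24561) + N = (3*(42 + 4) + 24561) - 2734/3 = (3*46 + 24561) - 2734/3 = (138 + 24561) - 2734/3 = 24699 - 2734/3 = 71363/3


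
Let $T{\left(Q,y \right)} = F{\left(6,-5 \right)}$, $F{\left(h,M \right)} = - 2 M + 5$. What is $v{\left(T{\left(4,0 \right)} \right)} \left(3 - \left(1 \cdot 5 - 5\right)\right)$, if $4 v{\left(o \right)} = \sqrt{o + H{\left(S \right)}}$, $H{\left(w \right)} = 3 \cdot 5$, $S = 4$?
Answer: $\frac{3 \sqrt{30}}{4} \approx 4.1079$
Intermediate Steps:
$F{\left(h,M \right)} = 5 - 2 M$
$T{\left(Q,y \right)} = 15$ ($T{\left(Q,y \right)} = 5 - -10 = 5 + 10 = 15$)
$H{\left(w \right)} = 15$
$v{\left(o \right)} = \frac{\sqrt{15 + o}}{4}$ ($v{\left(o \right)} = \frac{\sqrt{o + 15}}{4} = \frac{\sqrt{15 + o}}{4}$)
$v{\left(T{\left(4,0 \right)} \right)} \left(3 - \left(1 \cdot 5 - 5\right)\right) = \frac{\sqrt{15 + 15}}{4} \left(3 - \left(1 \cdot 5 - 5\right)\right) = \frac{\sqrt{30}}{4} \left(3 - \left(5 - 5\right)\right) = \frac{\sqrt{30}}{4} \left(3 - 0\right) = \frac{\sqrt{30}}{4} \left(3 + 0\right) = \frac{\sqrt{30}}{4} \cdot 3 = \frac{3 \sqrt{30}}{4}$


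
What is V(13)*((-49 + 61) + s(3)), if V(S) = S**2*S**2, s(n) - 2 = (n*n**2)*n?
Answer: 2713295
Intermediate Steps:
s(n) = 2 + n**4 (s(n) = 2 + (n*n**2)*n = 2 + n**3*n = 2 + n**4)
V(S) = S**4
V(13)*((-49 + 61) + s(3)) = 13**4*((-49 + 61) + (2 + 3**4)) = 28561*(12 + (2 + 81)) = 28561*(12 + 83) = 28561*95 = 2713295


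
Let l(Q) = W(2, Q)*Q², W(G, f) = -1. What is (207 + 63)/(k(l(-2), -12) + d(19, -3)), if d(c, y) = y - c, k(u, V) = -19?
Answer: -270/41 ≈ -6.5854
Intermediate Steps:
l(Q) = -Q²
(207 + 63)/(k(l(-2), -12) + d(19, -3)) = (207 + 63)/(-19 + (-3 - 1*19)) = 270/(-19 + (-3 - 19)) = 270/(-19 - 22) = 270/(-41) = 270*(-1/41) = -270/41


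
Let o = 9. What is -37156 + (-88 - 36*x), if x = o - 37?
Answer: -36236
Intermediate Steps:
x = -28 (x = 9 - 37 = -28)
-37156 + (-88 - 36*x) = -37156 + (-88 - 36*(-28)) = -37156 + (-88 + 1008) = -37156 + 920 = -36236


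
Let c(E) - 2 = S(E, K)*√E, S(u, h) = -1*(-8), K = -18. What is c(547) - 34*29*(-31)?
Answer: 30568 + 8*√547 ≈ 30755.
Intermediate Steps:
S(u, h) = 8
c(E) = 2 + 8*√E
c(547) - 34*29*(-31) = (2 + 8*√547) - 34*29*(-31) = (2 + 8*√547) - 986*(-31) = (2 + 8*√547) - 1*(-30566) = (2 + 8*√547) + 30566 = 30568 + 8*√547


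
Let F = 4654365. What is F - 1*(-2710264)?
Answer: 7364629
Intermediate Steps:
F - 1*(-2710264) = 4654365 - 1*(-2710264) = 4654365 + 2710264 = 7364629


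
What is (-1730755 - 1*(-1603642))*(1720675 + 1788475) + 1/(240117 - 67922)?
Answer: -76809057863270249/172195 ≈ -4.4606e+11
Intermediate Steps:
(-1730755 - 1*(-1603642))*(1720675 + 1788475) + 1/(240117 - 67922) = (-1730755 + 1603642)*3509150 + 1/172195 = -127113*3509150 + 1/172195 = -446058583950 + 1/172195 = -76809057863270249/172195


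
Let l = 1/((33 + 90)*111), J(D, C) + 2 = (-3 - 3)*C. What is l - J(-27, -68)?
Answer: -5543117/13653 ≈ -406.00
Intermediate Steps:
J(D, C) = -2 - 6*C (J(D, C) = -2 + (-3 - 3)*C = -2 - 6*C)
l = 1/13653 (l = 1/(123*111) = 1/13653 ≈ 7.3244e-5)
l - J(-27, -68) = 1/13653 - (-2 - 6*(-68)) = 1/13653 - (-2 + 408) = 1/13653 - 1*406 = 1/13653 - 406 = -5543117/13653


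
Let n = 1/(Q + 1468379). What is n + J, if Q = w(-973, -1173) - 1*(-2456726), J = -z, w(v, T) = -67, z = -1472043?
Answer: 5777824712635/3925038 ≈ 1.4720e+6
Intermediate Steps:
J = 1472043 (J = -1*(-1472043) = 1472043)
Q = 2456659 (Q = -67 - 1*(-2456726) = -67 + 2456726 = 2456659)
n = 1/3925038 (n = 1/(2456659 + 1468379) = 1/3925038 ≈ 2.5477e-7)
n + J = 1/3925038 + 1472043 = 5777824712635/3925038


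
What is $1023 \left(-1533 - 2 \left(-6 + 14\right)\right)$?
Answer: $-1584627$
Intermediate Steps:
$1023 \left(-1533 - 2 \left(-6 + 14\right)\right) = 1023 \left(-1533 - 16\right) = 1023 \left(-1549\right) = -1584627$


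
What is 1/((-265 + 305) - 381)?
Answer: -1/341 ≈ -0.0029326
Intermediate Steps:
1/((-265 + 305) - 381) = 1/(40 - 381) = 1/(-341) = -1/341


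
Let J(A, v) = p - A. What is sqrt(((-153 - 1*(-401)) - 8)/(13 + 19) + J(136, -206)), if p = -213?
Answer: I*sqrt(1366)/2 ≈ 18.48*I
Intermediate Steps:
J(A, v) = -213 - A
sqrt(((-153 - 1*(-401)) - 8)/(13 + 19) + J(136, -206)) = sqrt(((-153 - 1*(-401)) - 8)/(13 + 19) + (-213 - 1*136)) = sqrt(((-153 + 401) - 8)/32 + (-213 - 136)) = sqrt((248 - 8)*(1/32) - 349) = sqrt(240*(1/32) - 349) = sqrt(15/2 - 349) = sqrt(-683/2) = I*sqrt(1366)/2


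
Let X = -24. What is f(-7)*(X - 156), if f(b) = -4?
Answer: 720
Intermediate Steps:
f(-7)*(X - 156) = -4*(-24 - 156) = -4*(-180) = 720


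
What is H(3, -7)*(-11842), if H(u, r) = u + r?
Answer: 47368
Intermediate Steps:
H(u, r) = r + u
H(3, -7)*(-11842) = (-7 + 3)*(-11842) = -4*(-11842) = 47368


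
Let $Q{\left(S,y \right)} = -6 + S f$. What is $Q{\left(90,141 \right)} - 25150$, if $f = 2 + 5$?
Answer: $-24526$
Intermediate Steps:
$f = 7$
$Q{\left(S,y \right)} = -6 + 7 S$ ($Q{\left(S,y \right)} = -6 + S 7 = -6 + 7 S$)
$Q{\left(90,141 \right)} - 25150 = \left(-6 + 7 \cdot 90\right) - 25150 = \left(-6 + 630\right) - 25150 = 624 - 25150 = -24526$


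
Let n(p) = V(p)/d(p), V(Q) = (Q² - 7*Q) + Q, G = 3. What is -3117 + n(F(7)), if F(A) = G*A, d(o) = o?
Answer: -3102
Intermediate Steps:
F(A) = 3*A
V(Q) = Q² - 6*Q
n(p) = -6 + p (n(p) = (p*(-6 + p))/p = -6 + p)
-3117 + n(F(7)) = -3117 + (-6 + 3*7) = -3117 + (-6 + 21) = -3117 + 15 = -3102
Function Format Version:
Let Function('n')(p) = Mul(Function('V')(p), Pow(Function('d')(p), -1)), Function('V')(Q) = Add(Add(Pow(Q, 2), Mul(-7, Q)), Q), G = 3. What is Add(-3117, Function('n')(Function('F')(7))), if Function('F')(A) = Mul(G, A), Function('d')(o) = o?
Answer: -3102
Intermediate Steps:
Function('F')(A) = Mul(3, A)
Function('V')(Q) = Add(Pow(Q, 2), Mul(-6, Q))
Function('n')(p) = Add(-6, p) (Function('n')(p) = Mul(Mul(p, Add(-6, p)), Pow(p, -1)) = Add(-6, p))
Add(-3117, Function('n')(Function('F')(7))) = Add(-3117, Add(-6, Mul(3, 7))) = Add(-3117, Add(-6, 21)) = Add(-3117, 15) = -3102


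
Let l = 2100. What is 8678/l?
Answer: 4339/1050 ≈ 4.1324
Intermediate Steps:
8678/l = 8678/2100 = 8678*(1/2100) = 4339/1050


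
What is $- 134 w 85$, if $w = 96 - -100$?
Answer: $-2232440$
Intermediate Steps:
$w = 196$ ($w = 96 + 100 = 196$)
$- 134 w 85 = \left(-134\right) 196 \cdot 85 = \left(-26264\right) 85 = -2232440$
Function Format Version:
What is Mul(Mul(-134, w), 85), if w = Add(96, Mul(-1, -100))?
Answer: -2232440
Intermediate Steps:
w = 196 (w = Add(96, 100) = 196)
Mul(Mul(-134, w), 85) = Mul(Mul(-134, 196), 85) = Mul(-26264, 85) = -2232440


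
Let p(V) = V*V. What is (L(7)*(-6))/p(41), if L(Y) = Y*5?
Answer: -210/1681 ≈ -0.12493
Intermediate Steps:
L(Y) = 5*Y
p(V) = V²
(L(7)*(-6))/p(41) = ((5*7)*(-6))/(41²) = (35*(-6))/1681 = -210*1/1681 = -210/1681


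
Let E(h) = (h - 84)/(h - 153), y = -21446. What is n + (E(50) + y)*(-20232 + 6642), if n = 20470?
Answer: 30021113770/103 ≈ 2.9147e+8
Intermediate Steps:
E(h) = (-84 + h)/(-153 + h)
n + (E(50) + y)*(-20232 + 6642) = 20470 + ((-84 + 50)/(-153 + 50) - 21446)*(-20232 + 6642) = 20470 + (-34/(-103) - 21446)*(-13590) = 20470 + (-1/103*(-34) - 21446)*(-13590) = 20470 + (34/103 - 21446)*(-13590) = 20470 - 2208904/103*(-13590) = 20470 + 30019005360/103 = 30021113770/103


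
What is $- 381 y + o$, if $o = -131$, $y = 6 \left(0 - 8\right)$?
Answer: $18157$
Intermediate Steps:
$y = -48$ ($y = 6 \left(-8\right) = -48$)
$- 381 y + o = \left(-381\right) \left(-48\right) - 131 = 18288 - 131 = 18157$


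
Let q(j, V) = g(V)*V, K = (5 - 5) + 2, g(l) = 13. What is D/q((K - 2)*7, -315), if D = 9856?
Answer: -1408/585 ≈ -2.4068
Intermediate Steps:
K = 2 (K = 0 + 2 = 2)
q(j, V) = 13*V
D/q((K - 2)*7, -315) = 9856/((13*(-315))) = 9856/(-4095) = 9856*(-1/4095) = -1408/585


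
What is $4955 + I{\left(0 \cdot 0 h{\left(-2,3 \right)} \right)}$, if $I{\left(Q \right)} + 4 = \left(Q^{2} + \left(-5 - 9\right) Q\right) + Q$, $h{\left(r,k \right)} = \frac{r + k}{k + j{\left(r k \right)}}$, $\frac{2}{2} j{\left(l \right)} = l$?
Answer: $4951$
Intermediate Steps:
$j{\left(l \right)} = l$
$h{\left(r,k \right)} = \frac{k + r}{k + k r}$ ($h{\left(r,k \right)} = \frac{r + k}{k + r k} = \frac{k + r}{k + k r}$)
$I{\left(Q \right)} = -4 + Q^{2} - 13 Q$ ($I{\left(Q \right)} = -4 + \left(\left(Q^{2} + \left(-5 - 9\right) Q\right) + Q\right) = -4 + \left(\left(Q^{2} - 14 Q\right) + Q\right) = -4 + \left(Q^{2} - 13 Q\right) = -4 + Q^{2} - 13 Q$)
$4955 + I{\left(0 \cdot 0 h{\left(-2,3 \right)} \right)} = 4955 - \left(4 + 0 + 13 \cdot 0 \cdot 0 \frac{3 - 2}{3 \left(1 - 2\right)}\right) = 4955 - \left(4 + 0 + 13 \cdot 0 \cdot \frac{1}{3} \frac{1}{-1} \cdot 1\right) = 4955 - \left(4 + 0 + 13 \cdot 0 \cdot \frac{1}{3} \left(-1\right) 1\right) = 4955 - \left(4 + 0 + 13 \cdot 0 \left(- \frac{1}{3}\right)\right) = 4955 - \left(4 - 0^{2}\right) = 4955 + \left(-4 + 0 + 0\right) = 4955 - 4 = 4951$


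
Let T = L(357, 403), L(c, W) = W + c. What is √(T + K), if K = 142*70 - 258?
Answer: √10442 ≈ 102.19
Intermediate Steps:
T = 760 (T = 403 + 357 = 760)
K = 9682 (K = 9940 - 258 = 9682)
√(T + K) = √(760 + 9682) = √10442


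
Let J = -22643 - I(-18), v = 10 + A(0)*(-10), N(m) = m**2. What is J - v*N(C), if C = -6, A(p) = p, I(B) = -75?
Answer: -22928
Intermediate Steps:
v = 10 (v = 10 + 0*(-10) = 10 + 0 = 10)
J = -22568 (J = -22643 - 1*(-75) = -22643 + 75 = -22568)
J - v*N(C) = -22568 - 10*(-6)**2 = -22568 - 10*36 = -22568 - 1*360 = -22568 - 360 = -22928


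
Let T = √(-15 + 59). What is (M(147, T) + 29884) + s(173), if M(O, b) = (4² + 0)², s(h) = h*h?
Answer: 60069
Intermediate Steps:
T = 2*√11 (T = √44 = 2*√11 ≈ 6.6332)
s(h) = h²
M(O, b) = 256 (M(O, b) = (16 + 0)² = 16² = 256)
(M(147, T) + 29884) + s(173) = (256 + 29884) + 173² = 30140 + 29929 = 60069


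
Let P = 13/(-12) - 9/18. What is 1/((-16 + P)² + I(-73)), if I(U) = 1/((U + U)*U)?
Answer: 767376/237252481 ≈ 0.0032344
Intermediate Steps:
I(U) = 1/(2*U²) (I(U) = 1/(((2*U))*U) = (1/(2*U))/U = 1/(2*U²))
P = -19/12 (P = 13*(-1/12) - 9*1/18 = -13/12 - ½ = -19/12 ≈ -1.5833)
1/((-16 + P)² + I(-73)) = 1/((-16 - 19/12)² + (½)/(-73)²) = 1/((-211/12)² + (½)*(1/5329)) = 1/(44521/144 + 1/10658) = 1/(237252481/767376) = 767376/237252481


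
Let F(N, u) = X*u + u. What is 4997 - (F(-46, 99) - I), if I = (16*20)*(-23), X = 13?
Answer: -3749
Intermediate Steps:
F(N, u) = 14*u (F(N, u) = 13*u + u = 14*u)
I = -7360 (I = 320*(-23) = -7360)
4997 - (F(-46, 99) - I) = 4997 - (14*99 - 1*(-7360)) = 4997 - (1386 + 7360) = 4997 - 1*8746 = 4997 - 8746 = -3749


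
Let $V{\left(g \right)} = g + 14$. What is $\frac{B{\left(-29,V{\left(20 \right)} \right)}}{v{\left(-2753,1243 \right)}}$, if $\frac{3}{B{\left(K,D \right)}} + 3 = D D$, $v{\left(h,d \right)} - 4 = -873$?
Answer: $- \frac{3}{1001957} \approx -2.9941 \cdot 10^{-6}$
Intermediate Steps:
$v{\left(h,d \right)} = -869$ ($v{\left(h,d \right)} = 4 - 873 = -869$)
$V{\left(g \right)} = 14 + g$
$B{\left(K,D \right)} = \frac{3}{-3 + D^{2}}$ ($B{\left(K,D \right)} = \frac{3}{-3 + D D} = \frac{3}{-3 + D^{2}}$)
$\frac{B{\left(-29,V{\left(20 \right)} \right)}}{v{\left(-2753,1243 \right)}} = \frac{3 \frac{1}{-3 + \left(14 + 20\right)^{2}}}{-869} = \frac{3}{-3 + 34^{2}} \left(- \frac{1}{869}\right) = \frac{3}{-3 + 1156} \left(- \frac{1}{869}\right) = \frac{3}{1153} \left(- \frac{1}{869}\right) = - \frac{3}{1001957}$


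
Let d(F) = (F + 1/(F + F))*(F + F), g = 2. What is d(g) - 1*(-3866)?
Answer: 3875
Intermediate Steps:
d(F) = 2*F*(F + 1/(2*F)) (d(F) = (F + 1/(2*F))*(2*F) = 2*F*(F + 1/(2*F)))
d(g) - 1*(-3866) = (1 + 2*2²) - 1*(-3866) = (1 + 2*4) + 3866 = (1 + 8) + 3866 = 9 + 3866 = 3875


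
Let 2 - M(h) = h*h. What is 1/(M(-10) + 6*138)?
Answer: 1/730 ≈ 0.0013699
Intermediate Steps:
M(h) = 2 - h² (M(h) = 2 - h*h = 2 - h²)
1/(M(-10) + 6*138) = 1/((2 - 1*(-10)²) + 6*138) = 1/((2 - 1*100) + 828) = 1/((2 - 100) + 828) = 1/(-98 + 828) = 1/730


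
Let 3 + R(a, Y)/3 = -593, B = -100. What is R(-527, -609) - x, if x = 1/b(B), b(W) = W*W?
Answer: -17880001/10000 ≈ -1788.0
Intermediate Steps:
b(W) = W**2
R(a, Y) = -1788 (R(a, Y) = -9 + 3*(-593) = -9 - 1779 = -1788)
x = 1/10000 (x = 1/((-100)**2) = 1/10000 ≈ 0.00010000)
R(-527, -609) - x = -1788 - 1*1/10000 = -1788 - 1/10000 = -17880001/10000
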